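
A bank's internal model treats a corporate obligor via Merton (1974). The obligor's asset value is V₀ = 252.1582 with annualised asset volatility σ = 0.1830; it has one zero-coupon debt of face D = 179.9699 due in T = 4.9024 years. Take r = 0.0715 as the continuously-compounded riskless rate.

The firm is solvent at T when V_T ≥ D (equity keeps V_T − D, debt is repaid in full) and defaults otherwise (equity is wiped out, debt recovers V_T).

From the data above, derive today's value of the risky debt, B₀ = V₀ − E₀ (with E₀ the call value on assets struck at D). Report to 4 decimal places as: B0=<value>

B0=125.4439

Apply the equity-as-call identities (strike 179.9699, horizon 4.9024 years):
d₁ = [ln(V₀/D) + (r + σ²/2)T] / (σ√T)
   = [ln(252.1582/179.9699) + (0.0715 + 0.5·0.1830²)·4.9024] / (0.1830·√4.9024)
   = [0.337267 + 0.432610] / 0.405187 = 1.900053
d₂ = d₁ − σ√T = 1.900053 − 0.405187 = 1.494867
N(d₁) = 0.971287,  N(d₂) = 0.932525,  e^(−rT) = 0.704321
E₀ = V₀·N(d₁) − D·e^(−rT)·N(d₂)
   = 252.1582·0.971287 − 179.9699·0.704321·0.932525 = 126.714307
B₀ = V₀ − E₀ = 252.1582 − 126.714307 = 125.443893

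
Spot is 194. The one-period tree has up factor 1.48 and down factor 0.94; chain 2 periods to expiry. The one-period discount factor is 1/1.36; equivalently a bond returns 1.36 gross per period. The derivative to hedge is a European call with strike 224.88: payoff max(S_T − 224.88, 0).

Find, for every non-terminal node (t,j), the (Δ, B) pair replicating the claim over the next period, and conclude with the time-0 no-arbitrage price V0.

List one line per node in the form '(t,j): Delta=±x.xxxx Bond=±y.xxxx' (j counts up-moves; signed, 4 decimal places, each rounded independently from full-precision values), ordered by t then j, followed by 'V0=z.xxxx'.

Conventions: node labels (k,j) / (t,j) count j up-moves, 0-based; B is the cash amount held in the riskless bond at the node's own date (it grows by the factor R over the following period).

No-arbitrage ⇒ martingale measure with p* = (R−d)/(u−d) = 0.7778.
Expiry values: V(2,0)=0.0000, V(2,1)=45.0128, V(2,2)=200.0576
(1,0): S=182.3600. Δ = (V_up−V_dn)/(S_up−S_dn) = (45.0128−0.0000)/(269.8928−171.4184) = 0.4571. V = [p*·45.0128 + (1−p*)·0.0000]/1.36 = 25.7426. B = V − Δ·S = -57.6144.
(1,1): S=287.1200. Δ = (V_up−V_dn)/(S_up−S_dn) = (200.0576−45.0128)/(424.9376−269.8928) = 1.0000. V = [p*·200.0576 + (1−p*)·45.0128]/1.36 = 121.7671. B = V − Δ·S = -165.3529.
(0,0): S=194.0000. Δ = (V_up−V_dn)/(S_up−S_dn) = (121.7671−25.7426)/(287.1200−182.3600) = 0.9166. V = [p*·121.7671 + (1−p*)·25.7426]/1.36 = 73.8443. B = V − Δ·S = -103.9787.
Check: Δ(0,0)·S0 + B(0,0) = 73.8443 = V0.

(0,0): Delta=0.9166 Bond=-103.9787
(1,0): Delta=0.4571 Bond=-57.6144
(1,1): Delta=1.0000 Bond=-165.3529
V0=73.8443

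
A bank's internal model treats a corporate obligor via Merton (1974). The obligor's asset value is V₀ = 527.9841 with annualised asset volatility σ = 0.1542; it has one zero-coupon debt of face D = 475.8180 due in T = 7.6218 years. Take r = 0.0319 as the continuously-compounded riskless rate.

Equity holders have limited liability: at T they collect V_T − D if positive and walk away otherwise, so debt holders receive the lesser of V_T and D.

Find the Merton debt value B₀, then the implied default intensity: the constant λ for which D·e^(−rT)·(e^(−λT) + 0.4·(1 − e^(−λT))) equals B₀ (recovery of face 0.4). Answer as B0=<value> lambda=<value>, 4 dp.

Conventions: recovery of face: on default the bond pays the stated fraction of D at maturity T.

B0=351.3156 lambda=0.0134

Work the structural quantities from V₀ = 527.9841 against face 475.8180:
d₁ = [ln(V₀/D) + (r + σ²/2)T] / (σ√T)
   = [ln(527.9841/475.8180) + (0.0319 + 0.5·0.1542²)·7.6218] / (0.1542·√7.6218)
   = [0.104031 + 0.333750] / 0.425709 = 1.028355
d₂ = d₁ − σ√T = 1.028355 − 0.425709 = 0.602646
N(d₁) = 0.848109,  N(d₂) = 0.726628,  e^(−rT) = 0.784165
E₀ = V₀·N(d₁) − D·e^(−rT)·N(d₂)
   = 527.9841·0.848109 − 475.8180·0.784165·0.726628 = 176.668497
B₀ = V₀ − E₀ = 527.9841 − 176.668497 = 351.315603
e^(−λT) = (B₀·e^(rT)/D − 0.4)/(1 − 0.4) = (351.3156·1.275241/475.8180 − 0.4)/0.6 = 0.90260339
λ = −ln(0.90260339)/7.6218 = 0.013445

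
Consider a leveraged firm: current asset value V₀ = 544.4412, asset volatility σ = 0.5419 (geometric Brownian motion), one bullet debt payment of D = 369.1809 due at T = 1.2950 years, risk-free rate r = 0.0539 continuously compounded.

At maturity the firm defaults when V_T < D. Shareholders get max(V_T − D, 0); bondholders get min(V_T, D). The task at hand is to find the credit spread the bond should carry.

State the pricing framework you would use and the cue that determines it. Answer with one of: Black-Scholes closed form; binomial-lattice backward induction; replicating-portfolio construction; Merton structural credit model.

Key observation: a levered firm with one bullet debt due at 1.2950 years is the canonical structural-credit setup: equity is a call on the firm's assets struck at the face value.

framework: Merton structural credit model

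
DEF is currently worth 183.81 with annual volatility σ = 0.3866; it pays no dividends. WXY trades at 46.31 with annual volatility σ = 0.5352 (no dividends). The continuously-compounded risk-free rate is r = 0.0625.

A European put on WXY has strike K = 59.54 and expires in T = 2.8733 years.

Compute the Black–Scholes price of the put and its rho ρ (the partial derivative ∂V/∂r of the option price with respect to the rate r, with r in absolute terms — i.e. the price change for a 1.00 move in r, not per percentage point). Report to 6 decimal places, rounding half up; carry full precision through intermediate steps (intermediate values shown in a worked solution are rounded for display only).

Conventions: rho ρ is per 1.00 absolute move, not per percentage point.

σ√T = 0.5352·√2.8733 = 0.907207
d₁ = (ln(S/K) + (r+σ²/2)T) / (σ√T) = (ln(46.31/59.54) + (0.0625+0.5352²/2)·2.8733) / 0.907207 = (-0.251290 + 0.591094) / 0.907207 = 0.374560
d₂ = d₁ − σ√T = 0.374560 − 0.907207 = -0.532648
e^{−rT} = 0.835620
N(−d₁) = 0.353994,  N(−d₂) = 0.702861
Put price V = K·e^{−rT}·N(−d₂) − S·N(−d₁) = 34.969326 − 16.393459 = 18.575868
ρ = −K·T·e^{−rT}·N(−d₂) = -100.477365

price = 18.575868
ρ = -100.477365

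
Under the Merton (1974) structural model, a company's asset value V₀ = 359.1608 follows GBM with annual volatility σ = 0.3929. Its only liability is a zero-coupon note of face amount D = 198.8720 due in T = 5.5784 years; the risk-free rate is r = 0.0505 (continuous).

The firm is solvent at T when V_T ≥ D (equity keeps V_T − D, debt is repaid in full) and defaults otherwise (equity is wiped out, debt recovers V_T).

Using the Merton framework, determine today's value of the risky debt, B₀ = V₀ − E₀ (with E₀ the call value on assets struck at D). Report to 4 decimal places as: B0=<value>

B0=131.2683

With assets at 359.1608 and a single debt payment of 198.8720 at 5.5784 years:
d₁ = [ln(V₀/D) + (r + σ²/2)T] / (σ√T)
   = [ln(359.1608/198.8720) + (0.0505 + 0.5·0.3929²)·5.5784] / (0.3929·√5.5784)
   = [0.591109 + 0.712279] / 0.927976 = 1.404549
d₂ = d₁ − σ√T = 1.404549 − 0.927976 = 0.476573
N(d₁) = 0.919922,  N(d₂) = 0.683167,  e^(−rT) = 0.754493
E₀ = V₀·N(d₁) − D·e^(−rT)·N(d₂)
   = 359.1608·0.919922 − 198.8720·0.754493·0.683167 = 227.892522
B₀ = V₀ − E₀ = 359.1608 − 227.892522 = 131.268278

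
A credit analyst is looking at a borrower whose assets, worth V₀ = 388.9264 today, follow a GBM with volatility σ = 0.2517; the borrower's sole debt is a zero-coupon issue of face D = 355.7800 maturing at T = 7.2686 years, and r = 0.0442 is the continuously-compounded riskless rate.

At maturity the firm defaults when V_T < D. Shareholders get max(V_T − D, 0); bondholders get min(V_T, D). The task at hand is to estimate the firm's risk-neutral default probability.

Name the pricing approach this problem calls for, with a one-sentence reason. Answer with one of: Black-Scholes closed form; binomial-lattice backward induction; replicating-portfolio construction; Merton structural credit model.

Key observation: assets follow a GBM and default happens iff V_T < 355.7800; valuing claims on that split (equity as a call, risky debt as the residual) is the structural model's definition.

framework: Merton structural credit model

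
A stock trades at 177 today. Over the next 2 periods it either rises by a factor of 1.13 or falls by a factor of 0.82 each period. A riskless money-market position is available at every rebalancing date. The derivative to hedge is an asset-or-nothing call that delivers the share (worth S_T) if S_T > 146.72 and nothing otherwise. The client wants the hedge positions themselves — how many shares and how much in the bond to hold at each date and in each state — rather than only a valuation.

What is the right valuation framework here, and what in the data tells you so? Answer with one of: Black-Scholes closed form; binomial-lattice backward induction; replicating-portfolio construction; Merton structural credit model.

Key observation: the deliverable is the dynamic trading strategy on the 2-step tree (spot 177, moves 1.13 and 0.82), so the valuation must go through the node-by-node replicating-portfolio solve.

framework: replicating-portfolio construction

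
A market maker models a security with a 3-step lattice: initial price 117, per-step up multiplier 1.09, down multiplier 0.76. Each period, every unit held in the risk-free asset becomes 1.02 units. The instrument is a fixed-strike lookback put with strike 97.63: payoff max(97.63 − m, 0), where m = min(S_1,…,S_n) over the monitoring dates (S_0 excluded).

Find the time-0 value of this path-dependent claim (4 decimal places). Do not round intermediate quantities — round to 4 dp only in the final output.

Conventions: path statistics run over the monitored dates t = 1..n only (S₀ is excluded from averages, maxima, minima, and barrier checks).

Risk-neutral up-probability p* = (R−d)/(u−d) = (1.02−0.76)/(1.09−0.76) = 0.7879; the claim prices as the p*-weighted sum of path payoffs discounted by R^3.
Enumerate all 2^3 = 8 price paths (U = up ×1.09, D = down ×0.76); each path with k up-moves has probability p*^k·(1−p*)^(3−k).
DDD: m=51.3602, payoff=46.2698, prob=0.009544
UDD: m=73.6613, payoff=23.9687, prob=0.035451
DUD: m=73.6613, payoff=23.9687, prob=0.035451
UUD: m=105.6459, payoff=0.0000, prob=0.131675
DDU: m=67.5792, payoff=30.0508, prob=0.035451
UDU: m=96.9228, payoff=0.7072, prob=0.131675
DUU: m=88.9200, payoff=8.7100, prob=0.131675
UUU: m=127.5300, payoff=0.0000, prob=0.489078
Price = Σ prob·payoff / R^3 = 4.446382 / 1.061208 = 4.1899

price = 4.1899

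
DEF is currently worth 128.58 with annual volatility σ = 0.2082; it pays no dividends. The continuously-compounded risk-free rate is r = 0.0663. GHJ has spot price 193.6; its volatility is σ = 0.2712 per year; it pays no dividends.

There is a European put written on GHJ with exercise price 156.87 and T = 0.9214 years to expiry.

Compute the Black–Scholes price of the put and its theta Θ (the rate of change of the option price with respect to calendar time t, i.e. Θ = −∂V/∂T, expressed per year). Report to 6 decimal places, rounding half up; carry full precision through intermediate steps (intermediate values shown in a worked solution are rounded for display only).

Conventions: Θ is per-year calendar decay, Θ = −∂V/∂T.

price = 3.358505
Θ = -3.715766

σ√T = 0.2712·√0.9214 = 0.260324
d₁ = (ln(S/K) + (r+σ²/2)T) / (σ√T) = (ln(193.6/156.87) + (0.0663+0.2712²/2)·0.9214) / 0.260324 = (0.210377 + 0.094973) / 0.260324 = 1.172962
d₂ = d₁ − σ√T = 1.172962 − 0.260324 = 0.912638
e^{−rT} = 0.940740
N(−d₁) = 0.120406,  N(−d₂) = 0.180716
Put price V = K·e^{−rT}·N(−d₂) − S·N(−d₁) = 26.669026 − 23.310521 = 3.358505
φ(d₁) = (1/√(2π))·e^{−d₁²/2} = 0.200517
Θ = −S·φ(d₁)·σ/(2√T) + r·K·e^{−rT}·N(−d₂) = −5.483923 + 1.768156 = -3.715766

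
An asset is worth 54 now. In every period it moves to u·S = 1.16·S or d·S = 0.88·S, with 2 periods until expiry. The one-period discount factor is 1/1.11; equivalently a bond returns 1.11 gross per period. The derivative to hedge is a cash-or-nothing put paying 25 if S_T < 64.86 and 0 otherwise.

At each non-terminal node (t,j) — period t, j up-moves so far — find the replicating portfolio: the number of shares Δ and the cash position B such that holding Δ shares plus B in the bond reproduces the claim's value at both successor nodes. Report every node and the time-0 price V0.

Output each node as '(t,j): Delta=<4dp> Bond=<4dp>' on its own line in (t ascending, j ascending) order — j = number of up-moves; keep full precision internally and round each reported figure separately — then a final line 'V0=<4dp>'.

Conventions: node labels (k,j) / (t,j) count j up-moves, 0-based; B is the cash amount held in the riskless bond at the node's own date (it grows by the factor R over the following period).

(0,0): Delta=-1.2236 Bond=72.6733
(1,0): Delta=0.0000 Bond=22.5225
(1,1): Delta=-1.4254 Bond=93.3076
V0=6.5996

Under the risk-neutral measure, an up-move has probability p* = (R−d)/(u−d) = 0.8214 and values discount at R = 1.11.
At maturity the claim pays: V(2,0)=25.0000, V(2,1)=25.0000, V(2,2)=0.0000
Node (1,0) S=47.5200: V=(p*·25.0000+(1−p*)·25.0000)/1.11=22.5225; Δ=(25.0000−25.0000)/(55.1232−41.8176)=0.0000; B=V−Δ·S=22.5225
Node (1,1) S=62.6400: V=(p*·0.0000+(1−p*)·25.0000)/1.11=4.0219; Δ=(0.0000−25.0000)/(72.6624−55.1232)=-1.4254; B=V−Δ·S=93.3076
Node (0,0) S=54.0000: V=(p*·4.0219+(1−p*)·22.5225)/1.11=6.5996; Δ=(4.0219−22.5225)/(62.6400−47.5200)=-1.2236; B=V−Δ·S=72.6733
Sanity check at the root: Δ(0,0)·S0 + B(0,0) reproduces V0 = 6.5996.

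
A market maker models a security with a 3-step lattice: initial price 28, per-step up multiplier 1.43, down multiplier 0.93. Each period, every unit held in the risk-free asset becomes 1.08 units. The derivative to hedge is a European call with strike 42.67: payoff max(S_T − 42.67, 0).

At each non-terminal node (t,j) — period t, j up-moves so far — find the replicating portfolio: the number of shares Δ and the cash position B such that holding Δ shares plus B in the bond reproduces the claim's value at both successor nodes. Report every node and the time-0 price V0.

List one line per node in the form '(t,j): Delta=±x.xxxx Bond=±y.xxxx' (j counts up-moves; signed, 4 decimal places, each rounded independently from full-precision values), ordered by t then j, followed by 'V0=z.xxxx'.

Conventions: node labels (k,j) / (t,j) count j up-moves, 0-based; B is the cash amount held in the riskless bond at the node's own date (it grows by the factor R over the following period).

(0,0): Delta=0.4299 Bond=-9.6092
(1,0): Delta=0.2257 Bond=-5.0610
(1,1): Delta=0.7397 Bond=-22.7839
(2,0): Delta=0.0000 Bond=0.0000
(2,1): Delta=0.5682 Bond=-18.2197
(2,2): Delta=1.0000 Bond=-39.5093
V0=2.4276

Arbitrage-free pricing uses the up-move probability p* = (R−d)/(u−d) = 0.3000, discounting each step at R = 1.08.
At maturity the claim pays: V(3,0)=0.0000, V(3,1)=0.0000, V(3,2)=10.5792, V(3,3)=39.2078
Node (2,0) S=24.2172: V=(p*·0.0000+(1−p*)·0.0000)/1.08=0.0000; Δ=(0.0000−0.0000)/(34.6306−22.5220)=0.0000; B=V−Δ·S=0.0000
Node (2,1) S=37.2372: V=(p*·10.5792+(1−p*)·0.0000)/1.08=2.9387; Δ=(10.5792−0.0000)/(53.2492−34.6306)=0.5682; B=V−Δ·S=-18.2197
Node (2,2) S=57.2572: V=(p*·39.2078+(1−p*)·10.5792)/1.08=17.7479; Δ=(39.2078−10.5792)/(81.8778−53.2492)=1.0000; B=V−Δ·S=-39.5093
Node (1,0) S=26.0400: V=(p*·2.9387+(1−p*)·0.0000)/1.08=0.8163; Δ=(2.9387−0.0000)/(37.2372−24.2172)=0.2257; B=V−Δ·S=-5.0610
Node (1,1) S=40.0400: V=(p*·17.7479+(1−p*)·2.9387)/1.08=6.8347; Δ=(17.7479−2.9387)/(57.2572−37.2372)=0.7397; B=V−Δ·S=-22.7839
Node (0,0) S=28.0000: V=(p*·6.8347+(1−p*)·0.8163)/1.08=2.4276; Δ=(6.8347−0.8163)/(40.0400−26.0400)=0.4299; B=V−Δ·S=-9.6092
Check: Δ(0,0)·S0 + B(0,0) = 2.4276 = V0.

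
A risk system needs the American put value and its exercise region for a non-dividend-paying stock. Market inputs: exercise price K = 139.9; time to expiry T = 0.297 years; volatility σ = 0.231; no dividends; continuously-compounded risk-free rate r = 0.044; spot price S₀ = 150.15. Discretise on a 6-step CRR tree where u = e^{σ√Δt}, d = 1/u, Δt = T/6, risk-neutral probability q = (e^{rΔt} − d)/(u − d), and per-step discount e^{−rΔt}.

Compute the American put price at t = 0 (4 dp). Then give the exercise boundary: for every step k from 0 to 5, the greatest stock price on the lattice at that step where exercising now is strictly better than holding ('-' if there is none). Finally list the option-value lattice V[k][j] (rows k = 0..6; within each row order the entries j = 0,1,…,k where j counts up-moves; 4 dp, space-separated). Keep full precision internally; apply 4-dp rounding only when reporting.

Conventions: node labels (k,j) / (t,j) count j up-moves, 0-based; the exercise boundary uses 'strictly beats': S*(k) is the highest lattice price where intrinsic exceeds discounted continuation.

price = 2.9972
boundary = - - - - 122.2487 128.6959
tree:
2.9972
4.9020 1.1680
7.8040 2.1163 0.2558
12.0049 3.7748 0.5215 0.0000
17.6513 6.5956 1.0630 0.0000 0.0000
23.7754 11.2041 2.1669 0.0000 0.0000 0.0000
29.5928 17.6513 4.4170 0.0000 0.0000 0.0000 0.0000

Δt=0.04950, u=1.05274, d=0.94990, q=0.50836, disc=e^(-rΔt)=0.99782
k=6 terminal: V=max(K-S,0) → 29.5928 17.6513 4.4170 0.0000 0.0000 0.0000 0.0000
k=5: j=0 S=116.1246 intr=23.7754 cont=23.4711 V=23.7754[EX]; j=1 S=128.6959 intr=11.2041 cont=10.8998 V=11.2041[EX]; j=2 S=142.6281 intr=0.0000 cont=2.1669 V=2.1669[hold]; j=3 S=158.0686 intr=0.0000 cont=0.0000 V=0.0000[hold]; j=4 S=175.1806 intr=0.0000 cont=0.0000 V=0.0000[hold]; j=5 S=194.1451 intr=0.0000 cont=0.0000 V=0.0000[hold]  S*(5)=128.6959
k=4: j=0 S=122.2487 intr=17.6513 cont=17.3469 V=17.6513[EX]; j=1 S=135.4830 intr=4.4170 cont=6.5956 V=6.5956[hold]; j=2 S=150.1500 intr=0.0000 cont=1.0630 V=1.0630[hold]; j=3 S=166.4048 intr=0.0000 cont=0.0000 V=0.0000[hold]; j=4 S=184.4193 intr=0.0000 cont=0.0000 V=0.0000[hold]  S*(4)=122.2487
k=3: j=0 S=128.6959 intr=11.2041 cont=12.0049 V=12.0049[hold]; j=1 S=142.6281 intr=0.0000 cont=3.7748 V=3.7748[hold]; j=2 S=158.0686 intr=0.0000 cont=0.5215 V=0.5215[hold]; j=3 S=175.1806 intr=0.0000 cont=0.0000 V=0.0000[hold]  S*(3)=-
k=2: j=0 S=135.4830 intr=4.4170 cont=7.8040 V=7.8040[hold]; j=1 S=150.1500 intr=0.0000 cont=2.1163 V=2.1163[hold]; j=2 S=166.4048 intr=0.0000 cont=0.2558 V=0.2558[hold]  S*(2)=-
k=1: j=0 S=142.6281 intr=0.0000 cont=4.9020 V=4.9020[hold]; j=1 S=158.0686 intr=0.0000 cont=1.1680 V=1.1680[hold]  S*(1)=-
k=0: j=0 S=150.1500 intr=0.0000 cont=2.9972 V=2.9972[hold]  S*(0)=-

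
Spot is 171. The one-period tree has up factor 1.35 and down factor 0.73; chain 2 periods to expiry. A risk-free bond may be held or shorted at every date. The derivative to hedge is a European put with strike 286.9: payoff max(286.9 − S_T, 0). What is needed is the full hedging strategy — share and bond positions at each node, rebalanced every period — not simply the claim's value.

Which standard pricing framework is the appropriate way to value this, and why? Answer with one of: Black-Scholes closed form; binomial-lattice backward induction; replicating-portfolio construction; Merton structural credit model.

framework: replicating-portfolio construction

Key observation: the deliverable is the dynamic trading strategy on the 2-step tree (spot 171, moves 1.35 and 0.73), so the valuation must go through the node-by-node replicating-portfolio solve.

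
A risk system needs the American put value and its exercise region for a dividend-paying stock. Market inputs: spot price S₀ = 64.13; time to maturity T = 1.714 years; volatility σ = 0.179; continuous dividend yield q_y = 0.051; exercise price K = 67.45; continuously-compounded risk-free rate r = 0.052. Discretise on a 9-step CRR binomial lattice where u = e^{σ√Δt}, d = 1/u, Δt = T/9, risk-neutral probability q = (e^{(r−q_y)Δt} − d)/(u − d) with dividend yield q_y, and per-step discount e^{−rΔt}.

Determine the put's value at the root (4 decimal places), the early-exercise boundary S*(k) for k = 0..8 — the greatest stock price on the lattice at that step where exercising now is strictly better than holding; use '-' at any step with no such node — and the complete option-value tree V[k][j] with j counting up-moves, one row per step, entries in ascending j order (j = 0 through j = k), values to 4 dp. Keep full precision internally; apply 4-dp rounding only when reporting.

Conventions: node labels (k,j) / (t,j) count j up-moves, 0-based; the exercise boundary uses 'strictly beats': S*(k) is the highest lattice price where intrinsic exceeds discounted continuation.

price = 7.4287
boundary = - - - 50.7325 46.9203 50.7325 46.9203 50.7325 54.8543
tree:
7.4287
10.0222 4.7915
13.1432 6.8712 2.6529
16.7175 9.5688 4.1106 1.1393
20.5297 12.8863 6.1969 1.9507 0.2897
24.0554 16.7175 9.0301 3.2764 0.5645 0.0000
27.3162 20.5297 12.6125 5.3620 1.1000 0.0000 0.0000
30.3319 24.0554 16.7175 8.4562 2.1435 0.0000 0.0000 0.0000
33.1211 27.3162 20.5297 12.5957 4.1768 0.0000 0.0000 0.0000 0.0000
35.7006 30.3319 24.0554 16.7175 8.1389 0.0000 0.0000 0.0000 0.0000 0.0000

Δt=0.19044, u=1.08125, d=0.92486, q=0.48170, disc=e^(-rΔt)=0.99015
k=9 terminal: V=max(K-S,0) → 35.7006 30.3319 24.0554 16.7175 8.1389 0.0000 0.0000 0.0000 0.0000 0.0000
k=8: j=0 S=34.3289 intr=33.1211 cont=32.7882 V=33.1211[EX]; j=1 S=40.1338 intr=27.3162 cont=27.0394 V=27.3162[EX]; j=2 S=46.9203 intr=20.5297 cont=20.3186 V=20.5297[EX]; j=3 S=54.8543 intr=12.5957 cont=12.4612 V=12.5957[EX]; j=4 S=64.1300 intr=3.3200 cont=4.1768 V=4.1768[hold]; j=5 S=74.9741 intr=0.0000 cont=0.0000 V=0.0000[hold]; j=6 S=87.6520 intr=0.0000 cont=0.0000 V=0.0000[hold]; j=7 S=102.4736 intr=0.0000 cont=0.0000 V=0.0000[hold]; j=8 S=119.8015 intr=0.0000 cont=0.0000 V=0.0000[hold]  S*(8)=54.8543
k=7: j=0 S=37.1181 intr=30.3319 cont=30.0260 V=30.3319[EX]; j=1 S=43.3946 intr=24.0554 cont=23.8102 V=24.0554[EX]; j=2 S=50.7325 intr=16.7175 cont=16.5432 V=16.7175[EX]; j=3 S=59.3111 intr=8.1389 cont=8.4562 V=8.4562[hold]; j=4 S=69.3404 intr=0.0000 cont=2.1435 V=2.1435[hold]; j=5 S=81.0656 intr=0.0000 cont=0.0000 V=0.0000[hold]; j=6 S=94.7735 intr=0.0000 cont=0.0000 V=0.0000[hold]; j=7 S=110.7993 intr=0.0000 cont=0.0000 V=0.0000[hold]  S*(7)=50.7325
k=6: j=0 S=40.1338 intr=27.3162 cont=27.0394 V=27.3162[EX]; j=1 S=46.9203 intr=20.5297 cont=20.3186 V=20.5297[EX]; j=2 S=54.8543 intr=12.5957 cont=12.6125 V=12.6125[hold]; j=3 S=64.1300 intr=3.3200 cont=5.3620 V=5.3620[hold]; j=4 S=74.9741 intr=0.0000 cont=1.1000 V=1.1000[hold]; j=5 S=87.6520 intr=0.0000 cont=0.0000 V=0.0000[hold]; j=6 S=102.4736 intr=0.0000 cont=0.0000 V=0.0000[hold]  S*(6)=46.9203
k=5: j=0 S=43.3946 intr=24.0554 cont=23.8102 V=24.0554[EX]; j=1 S=50.7325 intr=16.7175 cont=16.5513 V=16.7175[EX]; j=2 S=59.3111 intr=8.1389 cont=9.0301 V=9.0301[hold]; j=3 S=69.3404 intr=0.0000 cont=3.2764 V=3.2764[hold]; j=4 S=81.0656 intr=0.0000 cont=0.5645 V=0.5645[hold]; j=5 S=94.7735 intr=0.0000 cont=0.0000 V=0.0000[hold]  S*(5)=50.7325
k=4: j=0 S=46.9203 intr=20.5297 cont=20.3186 V=20.5297[EX]; j=1 S=54.8543 intr=12.5957 cont=12.8863 V=12.8863[hold]; j=2 S=64.1300 intr=3.3200 cont=6.1969 V=6.1969[hold]; j=3 S=74.9741 intr=0.0000 cont=1.9507 V=1.9507[hold]; j=4 S=87.6520 intr=0.0000 cont=0.2897 V=0.2897[hold]  S*(4)=46.9203
k=3: j=0 S=50.7325 intr=16.7175 cont=16.6818 V=16.7175[EX]; j=1 S=59.3111 intr=8.1389 cont=9.5688 V=9.5688[hold]; j=2 S=69.3404 intr=0.0000 cont=4.1106 V=4.1106[hold]; j=3 S=81.0656 intr=0.0000 cont=1.1393 V=1.1393[hold]  S*(3)=50.7325
k=2: j=0 S=54.8543 intr=12.5957 cont=13.1432 V=13.1432[hold]; j=1 S=64.1300 intr=3.3200 cont=6.8712 V=6.8712[hold]; j=2 S=74.9741 intr=0.0000 cont=2.6529 V=2.6529[hold]  S*(2)=-
k=1: j=0 S=59.3111 intr=8.1389 cont=10.0222 V=10.0222[hold]; j=1 S=69.3404 intr=0.0000 cont=4.7915 V=4.7915[hold]  S*(1)=-
k=0: j=0 S=64.1300 intr=3.3200 cont=7.4287 V=7.4287[hold]  S*(0)=-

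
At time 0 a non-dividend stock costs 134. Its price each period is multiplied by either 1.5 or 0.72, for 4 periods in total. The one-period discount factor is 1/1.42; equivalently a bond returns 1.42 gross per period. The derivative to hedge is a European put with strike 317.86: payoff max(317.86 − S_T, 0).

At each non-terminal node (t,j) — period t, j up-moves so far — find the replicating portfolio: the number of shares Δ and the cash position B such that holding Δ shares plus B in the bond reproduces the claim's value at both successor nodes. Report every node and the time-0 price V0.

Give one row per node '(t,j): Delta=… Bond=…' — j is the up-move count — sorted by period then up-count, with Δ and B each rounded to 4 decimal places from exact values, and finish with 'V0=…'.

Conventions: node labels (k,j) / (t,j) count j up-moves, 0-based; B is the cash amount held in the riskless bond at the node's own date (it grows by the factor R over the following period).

The replicating-portfolio and risk-neutral prices coincide; use p* = (1.42−0.72)/(1.5−0.72) = 0.8974 for the latter.
Expiry values: V(4,0)=281.8490, V(4,1)=242.8372, V(4,2)=161.5624, V(4,3)=0.0000, V(4,4)=0.0000
Node (3,0) S=50.0152: V=(p*·242.8372+(1−p*)·281.8490)/1.42=173.8298; Δ=(242.8372−281.8490)/(75.0228−36.0110)=-1.0000; B=V−Δ·S=223.8451
Node (3,1) S=104.1984: V=(p*·161.5624+(1−p*)·242.8372)/1.42=119.6467; Δ=(161.5624−242.8372)/(156.2976−75.0228)=-1.0000; B=V−Δ·S=223.8451
Node (3,2) S=217.0800: V=(p*·0.0000+(1−p*)·161.5624)/1.42=11.6694; Δ=(0.0000−161.5624)/(325.6200−156.2976)=-0.9542; B=V−Δ·S=218.8007
Node (3,3) S=452.2500: V=(p*·0.0000+(1−p*)·0.0000)/1.42=0.0000; Δ=(0.0000−0.0000)/(678.3750−325.6200)=0.0000; B=V−Δ·S=0.0000
Node (2,0) S=69.4656: V=(p*·119.6467+(1−p*)·173.8298)/1.42=88.1718; Δ=(119.6467−173.8298)/(104.1984−50.0152)=-1.0000; B=V−Δ·S=157.6374
Node (2,1) S=144.7200: V=(p*·11.6694+(1−p*)·119.6467)/1.42=16.0169; Δ=(11.6694−119.6467)/(217.0800−104.1984)=-0.9566; B=V−Δ·S=154.4493
Node (2,2) S=301.5000: V=(p*·0.0000+(1−p*)·11.6694)/1.42=0.8429; Δ=(0.0000−11.6694)/(452.2500−217.0800)=-0.0496; B=V−Δ·S=15.8036
Node (1,0) S=96.4800: V=(p*·16.0169+(1−p*)·88.1718)/1.42=16.4911; Δ=(16.0169−88.1718)/(144.7200−69.4656)=-0.9588; B=V−Δ·S=108.9974
Node (1,1) S=201.0000: V=(p*·0.8429+(1−p*)·16.0169)/1.42=1.6896; Δ=(0.8429−16.0169)/(301.5000−144.7200)=-0.0968; B=V−Δ·S=21.1434
Node (0,0) S=134.0000: V=(p*·1.6896+(1−p*)·16.4911)/1.42=2.2589; Δ=(1.6896−16.4911)/(201.0000−96.4800)=-0.1416; B=V−Δ·S=21.2353
As a check, the time-0 holding Δ(0,0)·S0 + B(0,0) comes to 2.2589 — exactly V0.

(0,0): Delta=-0.1416 Bond=21.2353
(1,0): Delta=-0.9588 Bond=108.9974
(1,1): Delta=-0.0968 Bond=21.1434
(2,0): Delta=-1.0000 Bond=157.6374
(2,1): Delta=-0.9566 Bond=154.4493
(2,2): Delta=-0.0496 Bond=15.8036
(3,0): Delta=-1.0000 Bond=223.8451
(3,1): Delta=-1.0000 Bond=223.8451
(3,2): Delta=-0.9542 Bond=218.8007
(3,3): Delta=0.0000 Bond=0.0000
V0=2.2589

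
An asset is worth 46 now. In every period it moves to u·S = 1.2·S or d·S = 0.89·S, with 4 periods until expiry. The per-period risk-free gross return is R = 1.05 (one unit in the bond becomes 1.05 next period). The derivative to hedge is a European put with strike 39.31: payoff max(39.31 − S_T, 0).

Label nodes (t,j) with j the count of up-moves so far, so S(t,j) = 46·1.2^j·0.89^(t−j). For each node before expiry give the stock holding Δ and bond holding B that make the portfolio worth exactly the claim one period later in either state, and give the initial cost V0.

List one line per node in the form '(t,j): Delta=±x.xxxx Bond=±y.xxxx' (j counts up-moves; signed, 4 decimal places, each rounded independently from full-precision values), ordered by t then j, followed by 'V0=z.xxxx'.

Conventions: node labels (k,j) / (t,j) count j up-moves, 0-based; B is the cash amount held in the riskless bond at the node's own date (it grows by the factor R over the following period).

(0,0): Delta=-0.0777 Bond=4.1207
(1,0): Delta=-0.1823 Bond=8.6114
(1,1): Delta=-0.0049 Bond=0.3098
(2,0): Delta=-0.4274 Bond=17.9697
(2,1): Delta=-0.0120 Bond=0.6723
(2,2): Delta=0.0000 Bond=0.0000
(3,0): Delta=-1.0000 Bond=37.4381
(3,1): Delta=-0.0292 Bond=1.4588
(3,2): Delta=0.0000 Bond=0.0000
(3,3): Delta=0.0000 Bond=0.0000
V0=0.5474

No-arbitrage ⇒ martingale measure with p* = (R−d)/(u−d) = 0.5161.
Payoffs at expiry: V(4,0)=10.4486, V(4,1)=0.3957, V(4,2)=0.0000, V(4,3)=0.0000, V(4,4)=0.0000
Node (3,0) S=32.4286: V=(p*·0.3957+(1−p*)·10.4486)/1.05=5.0095; Δ=(0.3957−10.4486)/(38.9143−28.8614)=-1.0000; B=V−Δ·S=37.4381
Node (3,1) S=43.7239: V=(p*·0.0000+(1−p*)·0.3957)/1.05=0.1824; Δ=(0.0000−0.3957)/(52.4687−38.9143)=-0.0292; B=V−Δ·S=1.4588
Node (3,2) S=58.9536: V=(p*·0.0000+(1−p*)·0.0000)/1.05=0.0000; Δ=(0.0000−0.0000)/(70.7443−52.4687)=0.0000; B=V−Δ·S=0.0000
Node (3,3) S=79.4880: V=(p*·0.0000+(1−p*)·0.0000)/1.05=0.0000; Δ=(0.0000−0.0000)/(95.3856−70.7443)=0.0000; B=V−Δ·S=0.0000
Node (2,0) S=36.4366: V=(p*·0.1824+(1−p*)·5.0095)/1.05=2.3982; Δ=(0.1824−5.0095)/(43.7239−32.4286)=-0.4274; B=V−Δ·S=17.9697
Node (2,1) S=49.1280: V=(p*·0.0000+(1−p*)·0.1824)/1.05=0.0840; Δ=(0.0000−0.1824)/(58.9536−43.7239)=-0.0120; B=V−Δ·S=0.6723
Node (2,2) S=66.2400: V=(p*·0.0000+(1−p*)·0.0000)/1.05=0.0000; Δ=(0.0000−0.0000)/(79.4880−58.9536)=0.0000; B=V−Δ·S=0.0000
Node (1,0) S=40.9400: V=(p*·0.0840+(1−p*)·2.3982)/1.05=1.1465; Δ=(0.0840−2.3982)/(49.1280−36.4366)=-0.1823; B=V−Δ·S=8.6114
Node (1,1) S=55.2000: V=(p*·0.0000+(1−p*)·0.0840)/1.05=0.0387; Δ=(0.0000−0.0840)/(66.2400−49.1280)=-0.0049; B=V−Δ·S=0.3098
Node (0,0) S=46.0000: V=(p*·0.0387+(1−p*)·1.1465)/1.05=0.5474; Δ=(0.0387−1.1465)/(55.2000−40.9400)=-0.0777; B=V−Δ·S=4.1207
Verification: the root portfolio costs Δ(0,0)·S0 + B(0,0) = 0.5474, matching V0.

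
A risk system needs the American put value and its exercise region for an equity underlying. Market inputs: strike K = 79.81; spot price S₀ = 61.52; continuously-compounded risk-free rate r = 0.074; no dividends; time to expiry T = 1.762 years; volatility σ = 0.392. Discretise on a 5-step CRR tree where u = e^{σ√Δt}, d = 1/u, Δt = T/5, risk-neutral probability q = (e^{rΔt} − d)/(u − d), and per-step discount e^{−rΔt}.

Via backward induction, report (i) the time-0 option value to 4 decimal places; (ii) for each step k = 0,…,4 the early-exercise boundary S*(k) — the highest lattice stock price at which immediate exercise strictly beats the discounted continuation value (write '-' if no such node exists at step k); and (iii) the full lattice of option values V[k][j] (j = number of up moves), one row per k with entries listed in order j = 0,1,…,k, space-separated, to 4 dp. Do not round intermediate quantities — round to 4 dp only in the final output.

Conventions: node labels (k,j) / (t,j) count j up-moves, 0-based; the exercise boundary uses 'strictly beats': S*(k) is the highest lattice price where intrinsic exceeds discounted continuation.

price = 21.0217
boundary = - 48.7477 38.6271 48.7477 61.5200
tree:
21.0217
31.0623 12.0290
41.1829 19.7717 4.8725
49.2023 31.0623 9.4543 0.5186
55.5569 41.1829 18.2900 1.0612 0.0000
60.5921 49.2023 31.0623 2.1713 0.0000 0.0000

params: Δt=0.35240 u=1.26201 d=0.79239 q=0.49834 e^(-rΔt)=0.97426
t_5 payoffs: 60.5921 49.2023 31.0623 2.1713 0.0000 0.0000
t_4: node(4,0) S=24.2531 payoff=55.5569 vs cont=53.5025 → 55.5569 [stop]  node(4,1) S=38.6271 payoff=41.1829 vs cont=39.1285 → 41.1829 [stop]  node(4,2) S=61.5200 payoff=18.2900 vs cont=16.2356 → 18.2900 [stop]  node(4,3) S=97.9807 payoff=0.0000 vs cont=1.0612 → 1.0612 [wait]  node(4,4) S=156.0503 payoff=0.0000 vs cont=0.0000 → 0.0000 [wait]  ⇒ S*(4)=61.5200
t_3: node(3,0) S=30.6077 payoff=49.2023 vs cont=47.1480 → 49.2023 [stop]  node(3,1) S=48.7477 payoff=31.0623 vs cont=29.0079 → 31.0623 [stop]  node(3,2) S=77.6387 payoff=2.1713 vs cont=9.4543 → 9.4543 [wait]  node(3,3) S=123.6524 payoff=0.0000 vs cont=0.5186 → 0.5186 [wait]  ⇒ S*(3)=48.7477
t_2: node(2,0) S=38.6271 payoff=41.1829 vs cont=39.1285 → 41.1829 [stop]  node(2,1) S=61.5200 payoff=18.2900 vs cont=19.7717 → 19.7717 [wait]  node(2,2) S=97.9807 payoff=0.0000 vs cont=4.8725 → 4.8725 [wait]  ⇒ S*(2)=38.6271
t_1: node(1,0) S=48.7477 payoff=31.0623 vs cont=29.7273 → 31.0623 [stop]  node(1,1) S=77.6387 payoff=2.1713 vs cont=12.0290 → 12.0290 [wait]  ⇒ S*(1)=48.7477
t_0: node(0,0) S=61.5200 payoff=18.2900 vs cont=21.0217 → 21.0217 [wait]  ⇒ S*(0)=-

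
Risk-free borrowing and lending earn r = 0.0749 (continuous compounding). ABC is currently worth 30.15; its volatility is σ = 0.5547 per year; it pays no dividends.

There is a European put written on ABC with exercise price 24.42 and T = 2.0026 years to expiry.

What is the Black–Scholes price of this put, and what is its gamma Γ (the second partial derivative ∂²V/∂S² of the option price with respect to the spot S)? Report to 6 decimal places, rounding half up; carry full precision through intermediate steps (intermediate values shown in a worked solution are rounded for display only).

σ√T = 0.5547·√2.0026 = 0.784974
d₁ = (ln(S/K) + (r+σ²/2)T) / (σ√T) = (ln(30.15/24.42) + (0.0749+0.5547²/2)·2.0026) / 0.784974 = (0.210782 + 0.458087) / 0.784974 = 0.852091
d₂ = d₁ − σ√T = 0.852091 − 0.784974 = 0.067117
e^{−rT} = 0.860713
N(−d₁) = 0.197082,  N(−d₂) = 0.473244
Put price V = K·e^{−rT}·N(−d₂) − S·N(−d₁) = 9.946932 − 5.942016 = 4.004916
φ(d₁) = (1/√(2π))·e^{−d₁²/2} = 0.277491
Γ = φ(d₁) / (S·σ·√T) = 0.011725

price = 4.004916
Γ = 0.011725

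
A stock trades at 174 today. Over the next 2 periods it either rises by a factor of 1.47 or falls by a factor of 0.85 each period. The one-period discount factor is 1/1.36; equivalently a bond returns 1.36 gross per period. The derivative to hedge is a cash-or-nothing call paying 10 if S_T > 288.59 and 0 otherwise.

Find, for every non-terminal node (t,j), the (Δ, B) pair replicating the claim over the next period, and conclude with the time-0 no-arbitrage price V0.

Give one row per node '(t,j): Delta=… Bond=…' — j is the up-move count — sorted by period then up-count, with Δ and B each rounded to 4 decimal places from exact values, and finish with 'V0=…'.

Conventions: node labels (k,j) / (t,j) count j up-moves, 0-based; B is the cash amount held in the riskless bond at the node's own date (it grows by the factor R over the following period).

(0,0): Delta=0.0561 Bond=-6.0972
(1,0): Delta=0.0000 Bond=0.0000
(1,1): Delta=0.0631 Bond=-10.0806
V0=3.6583

Arbitrage-free pricing uses the up-move probability p* = (R−d)/(u−d) = 0.8226, discounting each step at R = 1.36.
Payoffs at expiry: V(2,0)=0.0000, V(2,1)=0.0000, V(2,2)=10.0000
  t=1,j=0: stock 147.9000 → up 217.4130 (V=0.0000), down 125.7150 (V=0.0000). Price 0.0000; hedge Δ=0.0000, bond B=0.0000.
  t=1,j=1: stock 255.7800 → up 375.9966 (V=10.0000), down 217.4130 (V=0.0000). Price 6.0484; hedge Δ=0.0631, bond B=-10.0806.
  t=0,j=0: stock 174.0000 → up 255.7800 (V=6.0484), down 147.9000 (V=0.0000). Price 3.6583; hedge Δ=0.0561, bond B=-6.0972.
Verification: the root portfolio costs Δ(0,0)·S0 + B(0,0) = 3.6583, matching V0.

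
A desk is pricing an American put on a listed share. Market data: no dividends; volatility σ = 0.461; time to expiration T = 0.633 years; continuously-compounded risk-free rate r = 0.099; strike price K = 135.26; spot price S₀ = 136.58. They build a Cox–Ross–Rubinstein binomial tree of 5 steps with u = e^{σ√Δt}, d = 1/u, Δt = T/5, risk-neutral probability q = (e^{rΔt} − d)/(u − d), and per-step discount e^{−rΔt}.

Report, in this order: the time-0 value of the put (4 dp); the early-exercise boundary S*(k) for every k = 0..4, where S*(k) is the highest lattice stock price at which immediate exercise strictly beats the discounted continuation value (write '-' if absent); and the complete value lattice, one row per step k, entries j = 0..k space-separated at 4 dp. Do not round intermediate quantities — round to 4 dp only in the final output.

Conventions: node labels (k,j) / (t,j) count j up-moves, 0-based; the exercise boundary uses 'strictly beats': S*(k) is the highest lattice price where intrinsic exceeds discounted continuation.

price = 16.4009
boundary = - - - 83.4983 98.3817
tree:
16.4009
25.1289 7.9962
37.0008 13.7681 2.3656
51.7617 23.0214 4.7658 0.0000
64.3934 36.8783 9.6010 0.0000 0.0000
75.1142 51.7617 19.3421 0.0000 0.0000 0.0000

Δt=0.12660  u=1.17825  d=0.84872  q=0.49736  discount=0.98754
step 5 (expiry): payoffs max(K−S,0) = 75.1142 51.7617 19.3421 0.0000 0.0000 0.0000
step 4: (k=4,j=0): S=70.8666, K−S=64.3934, hold=62.7087 ⇒ V=64.3934 exercise | (k=4,j=1): S=98.3817, K−S=36.8783, hold=35.1936 ⇒ V=36.8783 exercise | (k=4,j=2): S=136.5800, K−S=0.0000, hold=9.6010 ⇒ V=9.6010 continue | (k=4,j=3): S=189.6094, K−S=0.0000, hold=0.0000 ⇒ V=0.0000 continue | (k=4,j=4): S=263.2284, K−S=0.0000, hold=0.0000 ⇒ V=0.0000 continue  boundary S*=98.3817
step 3: (k=3,j=0): S=83.4983, K−S=51.7617, hold=50.0770 ⇒ V=51.7617 exercise | (k=3,j=1): S=115.9179, K−S=19.3421, hold=23.0214 ⇒ V=23.0214 continue | (k=3,j=2): S=160.9250, K−S=0.0000, hold=4.7658 ⇒ V=4.7658 continue | (k=3,j=3): S=223.4068, K−S=0.0000, hold=0.0000 ⇒ V=0.0000 continue  boundary S*=83.4983
step 2: (k=2,j=0): S=98.3817, K−S=36.8783, hold=37.0008 ⇒ V=37.0008 continue | (k=2,j=1): S=136.5800, K−S=0.0000, hold=13.7681 ⇒ V=13.7681 continue | (k=2,j=2): S=189.6094, K−S=0.0000, hold=2.3656 ⇒ V=2.3656 continue  boundary S*=-
step 1: (k=1,j=0): S=115.9179, K−S=19.3421, hold=25.1289 ⇒ V=25.1289 continue | (k=1,j=1): S=160.9250, K−S=0.0000, hold=7.9962 ⇒ V=7.9962 continue  boundary S*=-
step 0: (k=0,j=0): S=136.5800, K−S=0.0000, hold=16.4009 ⇒ V=16.4009 continue  boundary S*=-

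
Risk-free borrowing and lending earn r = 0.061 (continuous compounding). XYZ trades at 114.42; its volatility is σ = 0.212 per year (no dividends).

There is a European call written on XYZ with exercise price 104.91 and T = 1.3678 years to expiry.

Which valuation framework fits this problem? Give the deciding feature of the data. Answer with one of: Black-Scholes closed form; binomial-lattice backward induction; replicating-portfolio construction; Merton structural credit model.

Key observation: a European-exercise option on XYZ struck at 104.91 — a GBM underlying with constant parameters — admits an analytic price: the data contain no early exercise, no discrete tree, no debt structure.

framework: Black-Scholes closed form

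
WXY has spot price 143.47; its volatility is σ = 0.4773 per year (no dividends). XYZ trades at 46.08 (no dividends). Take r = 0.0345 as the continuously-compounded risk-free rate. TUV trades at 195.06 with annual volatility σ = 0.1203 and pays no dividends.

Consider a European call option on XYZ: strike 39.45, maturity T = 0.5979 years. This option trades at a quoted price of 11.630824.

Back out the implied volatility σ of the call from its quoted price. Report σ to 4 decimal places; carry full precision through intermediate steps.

sigma = 0.5661

At σ = 0.5661 the Black–Scholes value reproduces the quote:
σ√T = 0.5661·√0.5979 = 0.437731
d₁ = (ln(S/K) + (r+σ²/2)T) / (σ√T) = (ln(46.08/39.45) + (0.0345+0.5661²/2)·0.5979) / 0.437731 = (0.155345 + 0.116432) / 0.437731 = 0.620876
d₂ = d₁ − σ√T = 0.620876 − 0.437731 = 0.183145
e^{−rT} = 0.979584
N(d₁) = 0.732659,  N(d₂) = 0.572658
V = S·N(d₁) − K·e^{−rT}·N(d₂) = 33.760946 − 22.130122 = 11.630824 (matching the quote); vega is positive throughout, so no other σ reproduces this price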